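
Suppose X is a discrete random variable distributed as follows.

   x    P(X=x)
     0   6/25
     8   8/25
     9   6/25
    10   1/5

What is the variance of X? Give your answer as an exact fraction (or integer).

9226/625

E[X] = (6/25)·0 + (8/25)·8 + (6/25)·9 + (1/5)·10 = 168/25
E[X²] = (6/25)·0 + (8/25)·64 + (6/25)·81 + (1/5)·100 = 1498/25
Var(X) = 1498/25 − (168/25)² = 9226/625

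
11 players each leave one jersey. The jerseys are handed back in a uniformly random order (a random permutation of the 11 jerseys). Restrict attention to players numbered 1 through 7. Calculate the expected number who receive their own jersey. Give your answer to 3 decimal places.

Let Xᵢ = 1 if person i gets their own jersey. For each i, P(Xᵢ=1) = 1/11.
By linearity of expectation, E[X₁+…+X_7] = 7·(1/11) = 7/11.
≈ 0.636

0.636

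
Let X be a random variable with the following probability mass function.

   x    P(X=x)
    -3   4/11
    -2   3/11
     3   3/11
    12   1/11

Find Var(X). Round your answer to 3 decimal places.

19.835

E[X] = (4/11)·(-3) + (3/11)·(-2) + (3/11)·3 + (1/11)·12 = 3/11
E[X²] = (4/11)·9 + (3/11)·4 + (3/11)·9 + (1/11)·144 = 219/11
Var(X) = 219/11 − (3/11)² = 2400/121 ≈ 19.835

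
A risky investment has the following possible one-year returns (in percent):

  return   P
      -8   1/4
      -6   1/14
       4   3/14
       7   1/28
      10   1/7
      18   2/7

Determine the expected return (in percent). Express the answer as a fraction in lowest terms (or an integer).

E[X] = (1/4)·(-8) + (1/14)·(-6) + (3/14)·4 + (1/28)·7 + (1/7)·10 + (2/7)·18
     = 21/4

21/4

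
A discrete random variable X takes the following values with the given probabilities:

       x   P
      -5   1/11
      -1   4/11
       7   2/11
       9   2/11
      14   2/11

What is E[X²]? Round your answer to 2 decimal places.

61.91

E[X²] = (1/11)·25 + (4/11)·1 + (2/11)·49 + (2/11)·81 + (2/11)·196
     = 681/11 ≈ 61.91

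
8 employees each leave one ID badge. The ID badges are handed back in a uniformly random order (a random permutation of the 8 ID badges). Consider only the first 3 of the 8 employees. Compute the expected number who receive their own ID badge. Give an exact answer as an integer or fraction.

Let Xᵢ = 1 if person i gets their own ID badge. For each i, P(Xᵢ=1) = 1/8.
By linearity of expectation, E[X₁+…+X_3] = 3·(1/8) = 3/8.

3/8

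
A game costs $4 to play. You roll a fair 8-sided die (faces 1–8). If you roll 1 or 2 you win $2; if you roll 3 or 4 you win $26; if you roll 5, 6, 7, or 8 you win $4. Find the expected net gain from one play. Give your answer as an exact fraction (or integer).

$5

E[payout] = (1/4)·2 + (1/2)·4 + (1/4)·26 = 9
Expected profit = 9 − 4 = 5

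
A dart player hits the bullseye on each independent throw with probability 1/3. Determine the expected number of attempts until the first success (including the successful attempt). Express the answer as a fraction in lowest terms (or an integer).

3

For a geometric distribution, E[trials] = 1/p = 1/(1/3) = 3.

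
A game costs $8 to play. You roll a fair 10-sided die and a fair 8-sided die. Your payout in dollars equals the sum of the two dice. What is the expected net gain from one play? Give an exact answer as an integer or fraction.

$2

Distribution of the sum of the two dice: 2 w.p. 1/80, 3 w.p. 1/40, 4 w.p. 3/80, 5 w.p. 1/20, 6 w.p. 1/16, 7 w.p. 3/40, …
E[payout] = (1/80)·2 + (1/40)·3 + (3/80)·4 + (1/20)·5 + (1/16)·6 + (3/40)·7 + (7/80)·8 + (1/10)·9 + (1/10)·10 + (1/10)·11 + (7/80)·12 + (3/40)·13 + (1/16)·14 + (1/20)·15 + (3/80)·16 + (1/40)·17 + (1/80)·18 = 10
Expected profit = 10 − 8 = 2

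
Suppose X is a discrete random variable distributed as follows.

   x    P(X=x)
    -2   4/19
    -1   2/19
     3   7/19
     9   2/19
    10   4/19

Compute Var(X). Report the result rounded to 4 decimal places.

E[X] = (4/19)·(-2) + (2/19)·(-1) + (7/19)·3 + (2/19)·9 + (4/19)·10 = 69/19
E[X²] = (4/19)·4 + (2/19)·1 + (7/19)·9 + (2/19)·81 + (4/19)·100 = 643/19
Var(X) = 643/19 − (69/19)² = 7456/361 ≈ 20.6537

20.6537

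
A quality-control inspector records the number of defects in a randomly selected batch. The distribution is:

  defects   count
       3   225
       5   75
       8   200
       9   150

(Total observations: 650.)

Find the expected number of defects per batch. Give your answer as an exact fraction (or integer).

Total = 650, so P(defects=3) = 225/650, etc.
E[X] = (9/26)·3 + (3/26)·5 + (4/13)·8 + (3/13)·9
     = 80/13

80/13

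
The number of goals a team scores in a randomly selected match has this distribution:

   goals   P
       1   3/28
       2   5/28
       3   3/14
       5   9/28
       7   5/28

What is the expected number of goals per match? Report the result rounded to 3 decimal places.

3.964

E[X] = (3/28)·1 + (5/28)·2 + (3/14)·3 + (9/28)·5 + (5/28)·7
     = 111/28 ≈ 3.964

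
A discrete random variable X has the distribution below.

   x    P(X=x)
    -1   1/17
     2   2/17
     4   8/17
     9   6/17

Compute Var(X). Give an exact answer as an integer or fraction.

2670/289

E[X] = (1/17)·(-1) + (2/17)·2 + (8/17)·4 + (6/17)·9 = 89/17
E[X²] = (1/17)·1 + (2/17)·4 + (8/17)·16 + (6/17)·81 = 623/17
Var(X) = 623/17 − (89/17)² = 2670/289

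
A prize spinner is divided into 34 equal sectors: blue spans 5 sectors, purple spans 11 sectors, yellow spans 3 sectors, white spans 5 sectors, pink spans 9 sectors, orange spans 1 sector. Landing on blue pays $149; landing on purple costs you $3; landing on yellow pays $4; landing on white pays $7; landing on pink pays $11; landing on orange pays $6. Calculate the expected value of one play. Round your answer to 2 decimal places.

E[payout] = (5/34)·149 + (11/34)·(-3) + (3/34)·4 + (5/34)·7 + (9/34)·11 + (1/34)·6 = 432/17
≈ $25.41

$25.41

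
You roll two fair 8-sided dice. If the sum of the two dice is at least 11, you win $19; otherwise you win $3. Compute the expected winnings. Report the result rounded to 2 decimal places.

E[payout] = (43/64)·3 + (21/64)·19 = 33/4
≈ $8.25

$8.25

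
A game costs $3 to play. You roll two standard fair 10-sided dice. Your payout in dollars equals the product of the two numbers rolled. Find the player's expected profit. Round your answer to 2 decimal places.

$27.25

Distribution of the product of the two numbers rolled: 1 w.p. 1/100, 2 w.p. 1/50, 3 w.p. 1/50, 4 w.p. 3/100, 5 w.p. 1/50, 6 w.p. 1/25, …
E[payout] = (1/100)·1 + (1/50)·2 + (1/50)·3 + (3/100)·4 + (1/50)·5 + (1/25)·6 + (1/50)·7 + (1/25)·8 + (3/100)·9 + (1/25)·10 + (1/25)·12 + (1/50)·14 + (1/50)·15 + (3/100)·16 + (1/25)·18 + (1/25)·20 + (1/50)·21 + (1/25)·24 + (1/100)·25 + (1/50)·27 + (1/50)·28 + (1/25)·30 + (1/50)·32 + (1/50)·35 + (3/100)·36 + (1/25)·40 + (1/50)·42 + (1/50)·45 + (1/50)·48 + (1/100)·49 + (1/50)·50 + (1/50)·54 + (1/50)·56 + (1/50)·60 + (1/50)·63 + (1/100)·64 + (1/50)·70 + (1/50)·72 + (1/50)·80 + (1/100)·81 + (1/50)·90 + (1/100)·100 = 121/4
Expected profit = 121/4 − 3 = 109/4 ≈ $27.25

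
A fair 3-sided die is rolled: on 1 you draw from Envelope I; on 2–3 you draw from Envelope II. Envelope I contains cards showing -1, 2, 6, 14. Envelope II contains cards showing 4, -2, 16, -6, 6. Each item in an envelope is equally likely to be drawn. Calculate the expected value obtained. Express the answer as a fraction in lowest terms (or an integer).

E[X | Envelope I] = (-1 + 2 + 6 + 14)/4 = 21/4
E[X | Envelope II] = (4 − 2 + 16 − 6 + 6)/5 = 18/5
E[X] = (1/3)·21/4 + (2/3)·18/5 = 83/20

83/20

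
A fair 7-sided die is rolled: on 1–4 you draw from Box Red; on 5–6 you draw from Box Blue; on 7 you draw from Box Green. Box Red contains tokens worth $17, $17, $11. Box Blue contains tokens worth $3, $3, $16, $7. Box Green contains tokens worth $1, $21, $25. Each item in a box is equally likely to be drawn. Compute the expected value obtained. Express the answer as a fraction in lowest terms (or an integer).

E[X | Box Red] = (17 + 17 + 11)/3 = 15
E[X | Box Blue] = (3 + 3 + 16 + 7)/4 = 29/4
E[X | Box Green] = (1 + 21 + 25)/3 = 47/3
E[X] = (4/7)·15 + (2/7)·29/4 + (1/7)·47/3 = 541/42

541/42 dollars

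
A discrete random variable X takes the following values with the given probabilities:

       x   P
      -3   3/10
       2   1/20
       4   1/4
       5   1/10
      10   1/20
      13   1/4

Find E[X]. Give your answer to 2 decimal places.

4.45

E[X] = (3/10)·(-3) + (1/20)·2 + (1/4)·4 + (1/10)·5 + (1/20)·10 + (1/4)·13
     = 89/20 ≈ 4.45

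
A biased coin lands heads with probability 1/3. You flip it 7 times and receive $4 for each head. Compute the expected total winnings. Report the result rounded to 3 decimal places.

E[#heads] = 7·1/3 = 7/3 (linearity over flips).
E[winnings] = 4·7/3 = 28/3.
≈ 9.333

$9.333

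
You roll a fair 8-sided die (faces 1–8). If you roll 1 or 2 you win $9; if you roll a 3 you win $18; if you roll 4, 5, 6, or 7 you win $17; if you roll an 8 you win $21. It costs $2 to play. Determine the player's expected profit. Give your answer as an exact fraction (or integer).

E[payout] = (1/4)·9 + (1/2)·17 + (1/8)·18 + (1/8)·21 = 125/8
Expected profit = 125/8 − 2 = 109/8

109/8 dollars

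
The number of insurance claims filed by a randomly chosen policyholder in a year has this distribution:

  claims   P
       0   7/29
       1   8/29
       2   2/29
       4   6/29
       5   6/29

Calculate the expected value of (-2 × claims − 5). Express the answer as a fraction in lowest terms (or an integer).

E[-2x-5] = (7/29)·(-5) + (8/29)·(-7) + (2/29)·(-9) + (6/29)·(-13) + (6/29)·(-15)
     = -277/29

-277/29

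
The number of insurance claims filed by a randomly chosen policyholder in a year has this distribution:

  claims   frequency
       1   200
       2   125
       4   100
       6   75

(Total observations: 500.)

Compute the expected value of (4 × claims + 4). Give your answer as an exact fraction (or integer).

72/5

Total = 500, so P(claims=1) = 200/500, etc.
E[4x+4] = (2/5)·8 + (1/4)·12 + (1/5)·20 + (3/20)·28
     = 72/5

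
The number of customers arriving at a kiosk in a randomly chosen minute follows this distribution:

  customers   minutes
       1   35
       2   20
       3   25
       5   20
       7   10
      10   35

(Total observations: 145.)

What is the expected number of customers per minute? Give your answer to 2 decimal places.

Total = 145, so P(customers=1) = 35/145, etc.
E[X] = (7/29)·1 + (4/29)·2 + (5/29)·3 + (4/29)·5 + (2/29)·7 + (7/29)·10
     = 134/29 ≈ 4.62

4.62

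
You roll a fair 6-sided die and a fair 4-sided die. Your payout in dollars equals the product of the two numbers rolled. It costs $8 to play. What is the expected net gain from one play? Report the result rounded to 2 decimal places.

$0.75

Distribution of the product of the two numbers rolled: 1 w.p. 1/24, 2 w.p. 1/12, 3 w.p. 1/12, 4 w.p. 1/8, 5 w.p. 1/24, 6 w.p. 1/8, …
E[payout] = (1/24)·1 + (1/12)·2 + (1/12)·3 + (1/8)·4 + (1/24)·5 + (1/8)·6 + (1/12)·8 + (1/24)·9 + (1/24)·10 + (1/8)·12 + (1/24)·15 + (1/24)·16 + (1/24)·18 + (1/24)·20 + (1/24)·24 = 35/4
Expected profit = 35/4 − 8 = 3/4 ≈ $0.75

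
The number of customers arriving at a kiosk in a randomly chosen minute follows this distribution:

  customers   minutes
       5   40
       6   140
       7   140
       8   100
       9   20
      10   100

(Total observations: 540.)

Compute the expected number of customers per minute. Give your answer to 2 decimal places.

7.41

Total = 540, so P(customers=5) = 40/540, etc.
E[X] = (2/27)·5 + (7/27)·6 + (7/27)·7 + (5/27)·8 + (1/27)·9 + (5/27)·10
     = 200/27 ≈ 7.41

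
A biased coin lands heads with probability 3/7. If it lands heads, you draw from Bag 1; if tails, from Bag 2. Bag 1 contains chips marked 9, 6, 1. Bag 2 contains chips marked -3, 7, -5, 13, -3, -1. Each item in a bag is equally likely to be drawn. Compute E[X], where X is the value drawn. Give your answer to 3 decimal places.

3.048

E[X | Bag 1] = (9 + 6 + 1)/3 = 16/3
E[X | Bag 2] = (-3 + 7 − 5 + 13 − 3 − 1)/6 = 4/3
E[X] = (3/7)·16/3 + (4/7)·4/3 = 64/21 ≈ 3.048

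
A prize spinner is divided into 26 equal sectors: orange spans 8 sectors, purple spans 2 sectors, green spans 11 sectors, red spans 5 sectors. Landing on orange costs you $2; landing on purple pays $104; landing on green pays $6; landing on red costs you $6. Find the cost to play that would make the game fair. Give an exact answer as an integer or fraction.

114/13 dollars

E[payout] = (8/26)·(-2) + (2/26)·104 + (11/26)·6 + (5/26)·(-6) = 114/13
Fair fee = E[payout] = 114/13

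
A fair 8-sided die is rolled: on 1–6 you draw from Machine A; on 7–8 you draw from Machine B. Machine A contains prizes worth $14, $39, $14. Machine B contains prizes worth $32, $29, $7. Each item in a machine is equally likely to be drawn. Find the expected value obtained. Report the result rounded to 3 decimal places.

E[X | Machine A] = (14 + 39 + 14)/3 = 67/3
E[X | Machine B] = (32 + 29 + 7)/3 = 68/3
E[X] = (3/4)·67/3 + (1/4)·68/3 = 269/12 ≈ 22.417

$22.417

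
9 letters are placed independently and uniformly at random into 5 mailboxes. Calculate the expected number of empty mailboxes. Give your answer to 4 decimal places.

Let Xⱼ=1 if mailbox j is empty. P(Xⱼ=1) = ((5-1)/5)^9 = 262144/1953125.
By linearity, E[#empty] = 5·262144/1953125 = 262144/390625.
≈ 0.6711

0.6711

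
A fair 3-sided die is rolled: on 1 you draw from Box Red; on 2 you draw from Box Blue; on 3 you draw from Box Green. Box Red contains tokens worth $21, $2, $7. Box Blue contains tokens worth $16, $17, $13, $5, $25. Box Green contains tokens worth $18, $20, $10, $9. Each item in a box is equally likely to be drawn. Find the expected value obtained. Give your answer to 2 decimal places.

E[X | Box Red] = (21 + 2 + 7)/3 = 10
E[X | Box Blue] = (16 + 17 + 13 + 5 + 25)/5 = 76/5
E[X | Box Green] = (18 + 20 + 10 + 9)/4 = 57/4
E[X] = (1/3)·10 + (1/3)·76/5 + (1/3)·57/4 = 263/20 ≈ 13.15

$13.15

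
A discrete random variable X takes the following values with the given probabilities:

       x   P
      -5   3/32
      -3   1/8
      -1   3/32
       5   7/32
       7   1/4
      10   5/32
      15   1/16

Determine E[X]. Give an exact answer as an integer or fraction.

E[X] = (3/32)·(-5) + (1/8)·(-3) + (3/32)·(-1) + (7/32)·5 + (1/4)·7 + (5/32)·10 + (1/16)·15
     = 141/32

141/32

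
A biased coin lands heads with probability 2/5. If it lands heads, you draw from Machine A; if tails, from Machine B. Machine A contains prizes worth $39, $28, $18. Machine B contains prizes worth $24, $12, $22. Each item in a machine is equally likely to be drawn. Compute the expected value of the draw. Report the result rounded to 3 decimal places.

$22.933

E[X | Machine A] = (39 + 28 + 18)/3 = 85/3
E[X | Machine B] = (24 + 12 + 22)/3 = 58/3
E[X] = (2/5)·85/3 + (3/5)·58/3 = 344/15 ≈ 22.933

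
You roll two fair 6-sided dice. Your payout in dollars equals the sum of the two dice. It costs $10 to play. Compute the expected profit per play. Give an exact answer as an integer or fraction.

-$3

Distribution of the sum of the two dice: 2 w.p. 1/36, 3 w.p. 1/18, 4 w.p. 1/12, 5 w.p. 1/9, 6 w.p. 5/36, 7 w.p. 1/6, …
E[payout] = (1/36)·2 + (1/18)·3 + (1/12)·4 + (1/9)·5 + (5/36)·6 + (1/6)·7 + (5/36)·8 + (1/9)·9 + (1/12)·10 + (1/18)·11 + (1/36)·12 = 7
Expected profit = 7 − 10 = -3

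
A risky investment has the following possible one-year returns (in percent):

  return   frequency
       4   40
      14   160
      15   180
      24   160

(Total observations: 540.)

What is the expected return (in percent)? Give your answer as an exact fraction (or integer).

149/9

Total = 540, so P(return=4) = 40/540, etc.
E[X] = (2/27)·4 + (8/27)·14 + (1/3)·15 + (8/27)·24
     = 149/9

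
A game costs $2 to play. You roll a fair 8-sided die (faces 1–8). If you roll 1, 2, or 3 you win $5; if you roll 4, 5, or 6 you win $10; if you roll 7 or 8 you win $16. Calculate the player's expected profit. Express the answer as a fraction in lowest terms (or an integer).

E[payout] = (3/8)·5 + (3/8)·10 + (1/4)·16 = 77/8
Expected profit = 77/8 − 2 = 61/8

61/8 dollars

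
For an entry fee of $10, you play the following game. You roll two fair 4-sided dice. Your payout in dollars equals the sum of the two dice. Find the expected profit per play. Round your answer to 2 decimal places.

-$5.00

Distribution of the sum of the two dice: 2 w.p. 1/16, 3 w.p. 1/8, 4 w.p. 3/16, 5 w.p. 1/4, 6 w.p. 3/16, 7 w.p. 1/8, …
E[payout] = (1/16)·2 + (1/8)·3 + (3/16)·4 + (1/4)·5 + (3/16)·6 + (1/8)·7 + (1/16)·8 = 5
Expected profit = 5 − 10 = -5 ≈ -$5.00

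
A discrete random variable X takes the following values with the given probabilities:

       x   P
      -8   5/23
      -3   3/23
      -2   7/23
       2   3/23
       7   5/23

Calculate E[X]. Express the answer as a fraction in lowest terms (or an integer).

E[X] = (5/23)·(-8) + (3/23)·(-3) + (7/23)·(-2) + (3/23)·2 + (5/23)·7
     = -22/23

-22/23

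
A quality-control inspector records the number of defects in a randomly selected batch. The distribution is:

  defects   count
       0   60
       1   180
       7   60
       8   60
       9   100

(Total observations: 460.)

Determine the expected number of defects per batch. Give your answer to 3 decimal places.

Total = 460, so P(defects=0) = 60/460, etc.
E[X] = (3/23)·0 + (9/23)·1 + (3/23)·7 + (3/23)·8 + (5/23)·9
     = 99/23 ≈ 4.304

4.304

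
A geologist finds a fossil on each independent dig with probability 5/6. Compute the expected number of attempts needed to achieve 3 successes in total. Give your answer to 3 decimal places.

3.600

By linearity (sum of 3 independent geometric waits), E[trials] = 3/p = 3/(5/6) = 18/5.
≈ 3.600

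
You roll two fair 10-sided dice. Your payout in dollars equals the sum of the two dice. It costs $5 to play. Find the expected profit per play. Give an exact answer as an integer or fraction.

$6

Distribution of the sum of the two dice: 2 w.p. 1/100, 3 w.p. 1/50, 4 w.p. 3/100, 5 w.p. 1/25, 6 w.p. 1/20, 7 w.p. 3/50, …
E[payout] = (1/100)·2 + (1/50)·3 + (3/100)·4 + (1/25)·5 + (1/20)·6 + (3/50)·7 + (7/100)·8 + (2/25)·9 + (9/100)·10 + (1/10)·11 + (9/100)·12 + (2/25)·13 + (7/100)·14 + (3/50)·15 + (1/20)·16 + (1/25)·17 + (3/100)·18 + (1/50)·19 + (1/100)·20 = 11
Expected profit = 11 − 5 = 6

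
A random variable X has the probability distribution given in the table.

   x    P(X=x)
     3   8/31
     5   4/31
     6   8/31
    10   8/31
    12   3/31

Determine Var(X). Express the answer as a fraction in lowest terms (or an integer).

9188/961

E[X] = (8/31)·3 + (4/31)·5 + (8/31)·6 + (8/31)·10 + (3/31)·12 = 208/31
E[X²] = (8/31)·9 + (4/31)·25 + (8/31)·36 + (8/31)·100 + (3/31)·144 = 1692/31
Var(X) = 1692/31 − (208/31)² = 9188/961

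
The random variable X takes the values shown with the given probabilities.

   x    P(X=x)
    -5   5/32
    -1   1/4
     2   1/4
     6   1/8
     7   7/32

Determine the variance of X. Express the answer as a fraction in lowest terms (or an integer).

E[X] = (5/32)·(-5) + (1/4)·(-1) + (1/4)·2 + (1/8)·6 + (7/32)·7 = 7/4
E[X²] = (5/32)·25 + (1/4)·1 + (1/4)·4 + (1/8)·36 + (7/32)·49 = 163/8
Var(X) = 163/8 − (7/4)² = 277/16

277/16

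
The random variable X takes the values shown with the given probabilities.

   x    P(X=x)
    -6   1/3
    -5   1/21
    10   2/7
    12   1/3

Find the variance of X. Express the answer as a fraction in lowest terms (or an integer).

E[X] = (1/3)·(-6) + (1/21)·(-5) + (2/7)·10 + (1/3)·12 = 97/21
E[X²] = (1/3)·36 + (1/21)·25 + (2/7)·100 + (1/3)·144 = 1885/21
Var(X) = 1885/21 − (97/21)² = 30176/441

30176/441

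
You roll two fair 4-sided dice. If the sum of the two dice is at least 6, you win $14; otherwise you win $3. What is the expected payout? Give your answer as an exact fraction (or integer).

57/8 dollars

E[payout] = (5/8)·3 + (3/8)·14 = 57/8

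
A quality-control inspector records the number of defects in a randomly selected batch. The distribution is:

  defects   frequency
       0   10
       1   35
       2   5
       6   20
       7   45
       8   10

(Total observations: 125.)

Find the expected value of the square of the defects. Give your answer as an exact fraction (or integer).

724/25

Total = 125, so P(defects=0) = 10/125, etc.
E[X²] = (2/25)·0 + (7/25)·1 + (1/25)·4 + (4/25)·36 + (9/25)·49 + (2/25)·64
     = 724/25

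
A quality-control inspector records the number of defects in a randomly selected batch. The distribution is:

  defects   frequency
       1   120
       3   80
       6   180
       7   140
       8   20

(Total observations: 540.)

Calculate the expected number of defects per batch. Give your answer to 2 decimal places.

4.78

Total = 540, so P(defects=1) = 120/540, etc.
E[X] = (2/9)·1 + (4/27)·3 + (1/3)·6 + (7/27)·7 + (1/27)·8
     = 43/9 ≈ 4.78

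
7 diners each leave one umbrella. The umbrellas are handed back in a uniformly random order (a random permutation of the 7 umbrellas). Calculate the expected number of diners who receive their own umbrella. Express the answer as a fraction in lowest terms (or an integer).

Let Xᵢ = 1 if person i gets their own umbrella. For each i, P(Xᵢ=1) = 1/7.
By linearity of expectation, E[X₁+…+X_7] = 7·(1/7) = 1.

1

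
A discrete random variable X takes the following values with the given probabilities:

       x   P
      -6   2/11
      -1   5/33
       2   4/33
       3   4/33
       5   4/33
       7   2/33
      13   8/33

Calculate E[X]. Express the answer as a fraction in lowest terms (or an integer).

E[X] = (2/11)·(-6) + (5/33)·(-1) + (4/33)·2 + (4/33)·3 + (4/33)·5 + (2/33)·7 + (8/33)·13
     = 39/11

39/11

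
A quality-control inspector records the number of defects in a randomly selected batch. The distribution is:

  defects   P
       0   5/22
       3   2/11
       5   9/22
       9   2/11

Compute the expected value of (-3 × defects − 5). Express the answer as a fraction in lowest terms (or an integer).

E[-3x-5] = (5/22)·(-5) + (2/11)·(-14) + (9/22)·(-20) + (2/11)·(-32)
     = -389/22

-389/22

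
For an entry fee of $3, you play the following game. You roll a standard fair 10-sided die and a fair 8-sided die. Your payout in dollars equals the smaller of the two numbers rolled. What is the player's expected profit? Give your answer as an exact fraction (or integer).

Distribution of the smaller of the two numbers rolled: 1 w.p. 17/80, 2 w.p. 3/16, 3 w.p. 13/80, 4 w.p. 11/80, 5 w.p. 9/80, 6 w.p. 7/80, …
E[payout] = (17/80)·1 + (3/16)·2 + (13/80)·3 + (11/80)·4 + (9/80)·5 + (7/80)·6 + (1/16)·7 + (3/80)·8 = 69/20
Expected profit = 69/20 − 3 = 9/20

9/20 dollars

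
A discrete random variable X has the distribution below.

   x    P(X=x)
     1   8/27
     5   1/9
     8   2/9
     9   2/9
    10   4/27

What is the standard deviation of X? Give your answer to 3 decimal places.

3.573

E[X] = 55/9, E[X²] = 451/9
Var(X) = E[X²] − (E[X])² = 451/9 − 3025/81 = 1034/81
SD(X) = √(1034/81) ≈ 3.573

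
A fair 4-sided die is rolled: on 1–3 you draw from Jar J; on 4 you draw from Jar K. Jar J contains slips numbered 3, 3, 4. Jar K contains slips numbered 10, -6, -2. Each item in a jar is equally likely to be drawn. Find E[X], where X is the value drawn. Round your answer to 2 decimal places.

E[X | Jar J] = (3 + 3 + 4)/3 = 10/3
E[X | Jar K] = (10 − 6 − 2)/3 = 2/3
E[X] = (3/4)·10/3 + (1/4)·2/3 = 8/3 ≈ 2.67

2.67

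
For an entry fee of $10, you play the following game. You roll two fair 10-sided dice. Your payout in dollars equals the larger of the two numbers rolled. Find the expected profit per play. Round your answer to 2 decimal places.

Distribution of the larger of the two numbers rolled: 1 w.p. 1/100, 2 w.p. 3/100, 3 w.p. 1/20, 4 w.p. 7/100, 5 w.p. 9/100, 6 w.p. 11/100, …
E[payout] = (1/100)·1 + (3/100)·2 + (1/20)·3 + (7/100)·4 + (9/100)·5 + (11/100)·6 + (13/100)·7 + (3/20)·8 + (17/100)·9 + (19/100)·10 = 143/20
Expected profit = 143/20 − 10 = -57/20 ≈ -$2.85

-$2.85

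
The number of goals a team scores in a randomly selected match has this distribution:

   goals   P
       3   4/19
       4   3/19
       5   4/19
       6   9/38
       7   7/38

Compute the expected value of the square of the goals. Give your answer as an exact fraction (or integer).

E[X²] = (4/19)·9 + (3/19)·16 + (4/19)·25 + (9/38)·36 + (7/38)·49
     = 1035/38

1035/38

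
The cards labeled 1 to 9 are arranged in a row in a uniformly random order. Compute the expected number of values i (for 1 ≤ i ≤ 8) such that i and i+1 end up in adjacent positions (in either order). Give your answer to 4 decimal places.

1.7778

For each i ∈ {1,…,8}, let Xᵢ = 1 if i and i+1 are adjacent. P(Xᵢ=1) = 2·(9−1)!/9! = 2/9.
By linearity, E[ΣXᵢ] = (8)·(2/9) = 16/9.
≈ 1.7778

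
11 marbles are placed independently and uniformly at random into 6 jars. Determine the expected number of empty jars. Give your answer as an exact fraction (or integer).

48828125/60466176

Let Xⱼ=1 if jar j is empty. P(Xⱼ=1) = ((6-1)/6)^11 = 48828125/362797056.
By linearity, E[#empty] = 6·48828125/362797056 = 48828125/60466176.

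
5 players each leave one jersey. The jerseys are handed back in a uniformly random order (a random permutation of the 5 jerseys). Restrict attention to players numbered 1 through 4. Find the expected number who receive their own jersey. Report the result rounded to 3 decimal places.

0.800

Let Xᵢ = 1 if person i gets their own jersey. For each i, P(Xᵢ=1) = 1/5.
By linearity of expectation, E[X₁+…+X_4] = 4·(1/5) = 4/5.
≈ 0.800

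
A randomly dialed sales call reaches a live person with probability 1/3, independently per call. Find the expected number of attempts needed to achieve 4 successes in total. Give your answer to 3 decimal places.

12.000

By linearity (sum of 4 independent geometric waits), E[trials] = 4/p = 4/(1/3) = 12.
≈ 12.000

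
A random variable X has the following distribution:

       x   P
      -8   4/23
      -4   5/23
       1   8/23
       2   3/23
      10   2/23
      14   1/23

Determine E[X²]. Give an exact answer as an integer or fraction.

752/23

E[X²] = (4/23)·64 + (5/23)·16 + (8/23)·1 + (3/23)·4 + (2/23)·100 + (1/23)·196
     = 752/23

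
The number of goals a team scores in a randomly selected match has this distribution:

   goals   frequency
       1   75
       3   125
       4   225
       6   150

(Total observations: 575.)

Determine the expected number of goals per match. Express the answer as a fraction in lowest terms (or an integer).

Total = 575, so P(goals=1) = 75/575, etc.
E[X] = (3/23)·1 + (5/23)·3 + (9/23)·4 + (6/23)·6
     = 90/23

90/23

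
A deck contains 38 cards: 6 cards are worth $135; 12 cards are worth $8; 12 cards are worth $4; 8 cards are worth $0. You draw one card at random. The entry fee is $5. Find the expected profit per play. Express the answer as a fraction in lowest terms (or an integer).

382/19 dollars

E[payout] = (6/38)·135 + (12/38)·8 + (12/38)·4 + (8/38)·0 = 477/19
Expected profit = 477/19 − 5 = 382/19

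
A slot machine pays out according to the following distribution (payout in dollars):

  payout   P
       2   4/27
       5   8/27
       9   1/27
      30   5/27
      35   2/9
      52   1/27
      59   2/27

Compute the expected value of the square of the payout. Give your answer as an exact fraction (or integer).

7271/9

E[X²] = (4/27)·4 + (8/27)·25 + (1/27)·81 + (5/27)·900 + (2/9)·1225 + (1/27)·2704 + (2/27)·3481
     = 7271/9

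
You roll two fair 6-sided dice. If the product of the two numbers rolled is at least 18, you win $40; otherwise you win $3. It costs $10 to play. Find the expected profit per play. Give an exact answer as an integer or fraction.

59/18 dollars

E[payout] = (13/18)·3 + (5/18)·40 = 239/18
Expected profit = 239/18 − 10 = 59/18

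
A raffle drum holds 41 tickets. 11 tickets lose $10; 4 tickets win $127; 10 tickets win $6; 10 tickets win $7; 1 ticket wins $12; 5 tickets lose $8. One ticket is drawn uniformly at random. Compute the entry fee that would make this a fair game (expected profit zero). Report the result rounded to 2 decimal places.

E[payout] = (11/41)·(-10) + (4/41)·127 + (10/41)·6 + (10/41)·7 + (1/41)·12 + (5/41)·(-8) = 500/41
Fair fee = E[payout] = 500/41 ≈ $12.20

$12.20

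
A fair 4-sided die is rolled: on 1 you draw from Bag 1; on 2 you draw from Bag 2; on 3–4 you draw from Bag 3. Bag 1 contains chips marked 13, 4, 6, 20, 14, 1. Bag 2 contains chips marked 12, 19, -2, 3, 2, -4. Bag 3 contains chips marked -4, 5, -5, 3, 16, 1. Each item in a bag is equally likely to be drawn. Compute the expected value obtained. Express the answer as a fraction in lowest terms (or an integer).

5

E[X | Bag 1] = (13 + 4 + 6 + 20 + 14 + 1)/6 = 29/3
E[X | Bag 2] = (12 + 19 − 2 + 3 + 2 − 4)/6 = 5
E[X | Bag 3] = (-4 + 5 − 5 + 3 + 16 + 1)/6 = 8/3
E[X] = (1/4)·29/3 + (1/4)·5 + (1/2)·8/3 = 5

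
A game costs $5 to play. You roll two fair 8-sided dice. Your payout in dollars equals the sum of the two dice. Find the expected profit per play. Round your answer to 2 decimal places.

$4.00

Distribution of the sum of the two dice: 2 w.p. 1/64, 3 w.p. 1/32, 4 w.p. 3/64, 5 w.p. 1/16, 6 w.p. 5/64, 7 w.p. 3/32, …
E[payout] = (1/64)·2 + (1/32)·3 + (3/64)·4 + (1/16)·5 + (5/64)·6 + (3/32)·7 + (7/64)·8 + (1/8)·9 + (7/64)·10 + (3/32)·11 + (5/64)·12 + (1/16)·13 + (3/64)·14 + (1/32)·15 + (1/64)·16 = 9
Expected profit = 9 − 5 = 4 ≈ $4.00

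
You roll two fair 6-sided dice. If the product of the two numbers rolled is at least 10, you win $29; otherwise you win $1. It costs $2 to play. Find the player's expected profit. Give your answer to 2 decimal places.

E[payout] = (17/36)·1 + (19/36)·29 = 142/9
Expected profit = 142/9 − 2 = 124/9 ≈ $13.78

$13.78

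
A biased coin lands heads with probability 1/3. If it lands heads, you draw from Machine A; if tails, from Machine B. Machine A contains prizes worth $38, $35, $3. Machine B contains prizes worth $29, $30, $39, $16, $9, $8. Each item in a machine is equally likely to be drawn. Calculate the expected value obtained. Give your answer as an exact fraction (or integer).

E[X | Machine A] = (38 + 35 + 3)/3 = 76/3
E[X | Machine B] = (29 + 30 + 39 + 16 + 9 + 8)/6 = 131/6
E[X] = (1/3)·76/3 + (2/3)·131/6 = 23

$23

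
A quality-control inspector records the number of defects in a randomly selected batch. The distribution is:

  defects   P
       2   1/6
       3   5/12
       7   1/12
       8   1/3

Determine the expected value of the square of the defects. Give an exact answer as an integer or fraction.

179/6

E[X²] = (1/6)·4 + (5/12)·9 + (1/12)·49 + (1/3)·64
     = 179/6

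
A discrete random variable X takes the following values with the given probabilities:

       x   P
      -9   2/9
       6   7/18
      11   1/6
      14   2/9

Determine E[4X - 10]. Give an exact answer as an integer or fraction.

100/9

E[4x-10] = (2/9)·(-46) + (7/18)·14 + (1/6)·34 + (2/9)·46
     = 100/9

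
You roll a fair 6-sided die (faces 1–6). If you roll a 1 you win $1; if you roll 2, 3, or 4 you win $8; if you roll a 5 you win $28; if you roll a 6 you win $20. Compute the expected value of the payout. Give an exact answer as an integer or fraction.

E[payout] = (1/6)·1 + (1/2)·8 + (1/6)·20 + (1/6)·28 = 73/6

73/6 dollars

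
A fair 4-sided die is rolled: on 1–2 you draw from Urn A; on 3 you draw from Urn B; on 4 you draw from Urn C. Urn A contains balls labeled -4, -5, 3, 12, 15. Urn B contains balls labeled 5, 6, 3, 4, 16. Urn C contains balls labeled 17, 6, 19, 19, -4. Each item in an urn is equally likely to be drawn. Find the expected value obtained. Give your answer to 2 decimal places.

6.65

E[X | Urn A] = (-4 − 5 + 3 + 12 + 15)/5 = 21/5
E[X | Urn B] = (5 + 6 + 3 + 4 + 16)/5 = 34/5
E[X | Urn C] = (17 + 6 + 19 + 19 − 4)/5 = 57/5
E[X] = (1/2)·21/5 + (1/4)·34/5 + (1/4)·57/5 = 133/20 ≈ 6.65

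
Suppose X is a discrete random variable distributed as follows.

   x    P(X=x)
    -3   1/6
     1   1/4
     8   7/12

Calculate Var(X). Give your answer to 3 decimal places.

E[X] = (1/6)·(-3) + (1/4)·1 + (7/12)·8 = 53/12
E[X²] = (1/6)·9 + (1/4)·1 + (7/12)·64 = 469/12
Var(X) = 469/12 − (53/12)² = 2819/144 ≈ 19.576

19.576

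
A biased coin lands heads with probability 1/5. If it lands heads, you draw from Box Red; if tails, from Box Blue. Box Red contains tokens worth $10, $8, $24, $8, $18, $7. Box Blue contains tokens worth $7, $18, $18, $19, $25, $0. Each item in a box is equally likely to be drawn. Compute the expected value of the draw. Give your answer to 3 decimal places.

$14.100

E[X | Box Red] = (10 + 8 + 24 + 8 + 18 + 7)/6 = 25/2
E[X | Box Blue] = (7 + 18 + 18 + 19 + 25 + 0)/6 = 29/2
E[X] = (1/5)·25/2 + (4/5)·29/2 = 141/10 ≈ 14.100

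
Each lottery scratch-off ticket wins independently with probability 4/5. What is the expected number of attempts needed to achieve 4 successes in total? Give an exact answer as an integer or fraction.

By linearity (sum of 4 independent geometric waits), E[trials] = 4/p = 4/(4/5) = 5.

5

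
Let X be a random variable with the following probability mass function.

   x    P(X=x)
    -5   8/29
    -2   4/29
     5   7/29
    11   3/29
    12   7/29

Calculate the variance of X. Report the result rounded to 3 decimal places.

47.898

E[X] = (8/29)·(-5) + (4/29)·(-2) + (7/29)·5 + (3/29)·11 + (7/29)·12 = 104/29
E[X²] = (8/29)·25 + (4/29)·4 + (7/29)·25 + (3/29)·121 + (7/29)·144 = 1762/29
Var(X) = 1762/29 − (104/29)² = 40282/841 ≈ 47.898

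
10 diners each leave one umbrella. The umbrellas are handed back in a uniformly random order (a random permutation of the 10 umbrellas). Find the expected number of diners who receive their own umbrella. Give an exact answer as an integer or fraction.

Let Xᵢ = 1 if person i gets their own umbrella. For each i, P(Xᵢ=1) = 1/10.
By linearity of expectation, E[X₁+…+X_10] = 10·(1/10) = 1.

1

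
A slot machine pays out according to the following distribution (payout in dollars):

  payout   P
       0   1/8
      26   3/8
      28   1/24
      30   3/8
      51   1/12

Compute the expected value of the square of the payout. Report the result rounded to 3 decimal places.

840.417

E[X²] = (1/8)·0 + (3/8)·676 + (1/24)·784 + (3/8)·900 + (1/12)·2601
     = 10085/12 ≈ 840.417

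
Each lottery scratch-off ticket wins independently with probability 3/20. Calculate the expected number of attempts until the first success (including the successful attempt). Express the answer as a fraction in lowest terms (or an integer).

For a geometric distribution, E[trials] = 1/p = 1/(3/20) = 20/3.

20/3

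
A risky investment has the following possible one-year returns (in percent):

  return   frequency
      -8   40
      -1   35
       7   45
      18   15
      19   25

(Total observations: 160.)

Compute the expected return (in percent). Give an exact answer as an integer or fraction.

Total = 160, so P(return=-8) = 40/160, etc.
E[X] = (1/4)·(-8) + (7/32)·(-1) + (9/32)·7 + (3/32)·18 + (5/32)·19
     = 141/32

141/32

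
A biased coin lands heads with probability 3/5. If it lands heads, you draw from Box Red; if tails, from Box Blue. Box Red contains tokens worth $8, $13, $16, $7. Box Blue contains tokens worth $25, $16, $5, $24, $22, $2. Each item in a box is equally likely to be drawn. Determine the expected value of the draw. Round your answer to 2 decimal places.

E[X | Box Red] = (8 + 13 + 16 + 7)/4 = 11
E[X | Box Blue] = (25 + 16 + 5 + 24 + 22 + 2)/6 = 47/3
E[X] = (3/5)·11 + (2/5)·47/3 = 193/15 ≈ 12.87

$12.87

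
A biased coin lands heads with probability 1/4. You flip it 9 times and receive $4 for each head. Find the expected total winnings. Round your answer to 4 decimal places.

E[#heads] = 9·1/4 = 9/4 (linearity over flips).
E[winnings] = 4·9/4 = 9.
≈ 9.0000

$9.0000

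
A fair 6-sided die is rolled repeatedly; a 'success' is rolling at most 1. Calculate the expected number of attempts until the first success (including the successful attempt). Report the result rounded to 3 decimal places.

6.000

For a geometric distribution, E[trials] = 1/p = 1/(1/6) = 6.
≈ 6.000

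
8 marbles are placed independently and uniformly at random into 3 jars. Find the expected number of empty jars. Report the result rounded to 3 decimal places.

0.117

Let Xⱼ=1 if jar j is empty. P(Xⱼ=1) = ((3-1)/3)^8 = 256/6561.
By linearity, E[#empty] = 3·256/6561 = 256/2187.
≈ 0.117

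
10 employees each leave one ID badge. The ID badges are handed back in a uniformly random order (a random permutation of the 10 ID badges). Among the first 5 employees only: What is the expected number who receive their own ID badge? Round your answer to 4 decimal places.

0.5000

Let Xᵢ = 1 if person i gets their own ID badge. For each i, P(Xᵢ=1) = 1/10.
By linearity of expectation, E[X₁+…+X_5] = 5·(1/10) = 1/2.
≈ 0.5000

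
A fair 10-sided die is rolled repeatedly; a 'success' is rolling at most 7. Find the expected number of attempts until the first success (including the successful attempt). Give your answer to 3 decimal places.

1.429

For a geometric distribution, E[trials] = 1/p = 1/(7/10) = 10/7.
≈ 1.429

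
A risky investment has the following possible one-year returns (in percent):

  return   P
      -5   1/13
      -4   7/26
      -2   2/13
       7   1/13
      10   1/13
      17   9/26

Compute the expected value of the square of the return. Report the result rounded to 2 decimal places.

E[X²] = (1/13)·25 + (7/26)·16 + (2/13)·4 + (1/13)·49 + (1/13)·100 + (9/26)·289
     = 3077/26 ≈ 118.35

118.35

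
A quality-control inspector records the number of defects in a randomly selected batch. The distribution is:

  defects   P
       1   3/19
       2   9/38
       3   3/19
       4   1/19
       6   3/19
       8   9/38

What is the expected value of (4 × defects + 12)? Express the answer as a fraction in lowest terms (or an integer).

E[4x+12] = (3/19)·16 + (9/38)·20 + (3/19)·24 + (1/19)·28 + (3/19)·36 + (9/38)·44
     = 544/19

544/19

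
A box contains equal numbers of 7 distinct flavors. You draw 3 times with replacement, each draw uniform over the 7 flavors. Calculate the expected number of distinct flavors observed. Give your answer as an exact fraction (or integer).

127/49

Let Xⱼ=1 if type j appears at least once. P(Xⱼ=1) = 1 − ((7−1)/7)^3 = 127/343.
E[#distinct] = 7·127/343 = 127/49.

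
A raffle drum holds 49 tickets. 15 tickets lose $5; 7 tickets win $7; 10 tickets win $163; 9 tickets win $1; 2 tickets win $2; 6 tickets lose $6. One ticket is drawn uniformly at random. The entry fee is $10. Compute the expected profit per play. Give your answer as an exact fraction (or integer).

1091/49 dollars

E[payout] = (15/49)·(-5) + (7/49)·7 + (10/49)·163 + (9/49)·1 + (2/49)·2 + (6/49)·(-6) = 1581/49
Expected profit = 1581/49 − 10 = 1091/49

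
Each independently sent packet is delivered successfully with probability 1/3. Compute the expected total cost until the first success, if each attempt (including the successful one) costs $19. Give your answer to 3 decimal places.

$57.000

E[#attempts] = 1/p = 3; E[cost] = 19·3 = 57.
≈ 57.000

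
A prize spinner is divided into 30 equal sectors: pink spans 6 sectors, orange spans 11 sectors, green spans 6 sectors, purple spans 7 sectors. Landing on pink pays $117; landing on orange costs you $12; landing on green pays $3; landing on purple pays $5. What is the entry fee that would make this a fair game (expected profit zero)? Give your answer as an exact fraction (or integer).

623/30 dollars

E[payout] = (6/30)·117 + (11/30)·(-12) + (6/30)·3 + (7/30)·5 = 623/30
Fair fee = E[payout] = 623/30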